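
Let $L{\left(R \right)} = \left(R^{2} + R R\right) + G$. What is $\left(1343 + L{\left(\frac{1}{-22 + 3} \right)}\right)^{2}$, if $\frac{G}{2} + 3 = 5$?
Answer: $\frac{236457540361}{130321} \approx 1.8144 \cdot 10^{6}$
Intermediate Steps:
$G = 4$ ($G = -6 + 2 \cdot 5 = -6 + 10 = 4$)
$L{\left(R \right)} = 4 + 2 R^{2}$ ($L{\left(R \right)} = \left(R^{2} + R R\right) + 4 = \left(R^{2} + R^{2}\right) + 4 = 2 R^{2} + 4 = 4 + 2 R^{2}$)
$\left(1343 + L{\left(\frac{1}{-22 + 3} \right)}\right)^{2} = \left(1343 + \left(4 + 2 \left(\frac{1}{-22 + 3}\right)^{2}\right)\right)^{2} = \left(1343 + \left(4 + 2 \left(\frac{1}{-19}\right)^{2}\right)\right)^{2} = \left(1343 + \left(4 + 2 \left(- \frac{1}{19}\right)^{2}\right)\right)^{2} = \left(1343 + \left(4 + 2 \cdot \frac{1}{361}\right)\right)^{2} = \left(1343 + \left(4 + \frac{2}{361}\right)\right)^{2} = \left(1343 + \frac{1446}{361}\right)^{2} = \left(\frac{486269}{361}\right)^{2} = \frac{236457540361}{130321}$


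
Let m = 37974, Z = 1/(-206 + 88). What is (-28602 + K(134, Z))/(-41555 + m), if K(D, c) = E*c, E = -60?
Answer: 1687488/211279 ≈ 7.9870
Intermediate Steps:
Z = -1/118 (Z = 1/(-118) = -1/118 ≈ -0.0084746)
K(D, c) = -60*c
(-28602 + K(134, Z))/(-41555 + m) = (-28602 - 60*(-1/118))/(-41555 + 37974) = (-28602 + 30/59)/(-3581) = -1687488/59*(-1/3581) = 1687488/211279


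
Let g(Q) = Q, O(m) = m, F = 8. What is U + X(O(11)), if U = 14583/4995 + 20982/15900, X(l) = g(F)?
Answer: 10800431/882450 ≈ 12.239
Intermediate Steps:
X(l) = 8
U = 3740831/882450 (U = 14583*(1/4995) + 20982*(1/15900) = 4861/1665 + 3497/2650 = 3740831/882450 ≈ 4.2391)
U + X(O(11)) = 3740831/882450 + 8 = 10800431/882450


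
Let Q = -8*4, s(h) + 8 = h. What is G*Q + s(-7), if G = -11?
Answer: 337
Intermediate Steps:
s(h) = -8 + h
Q = -32
G*Q + s(-7) = -11*(-32) + (-8 - 7) = 352 - 15 = 337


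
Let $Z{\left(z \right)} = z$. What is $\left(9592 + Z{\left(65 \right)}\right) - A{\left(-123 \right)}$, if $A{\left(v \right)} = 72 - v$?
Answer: $9462$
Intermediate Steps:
$\left(9592 + Z{\left(65 \right)}\right) - A{\left(-123 \right)} = \left(9592 + 65\right) - \left(72 - -123\right) = 9657 - \left(72 + 123\right) = 9657 - 195 = 9462$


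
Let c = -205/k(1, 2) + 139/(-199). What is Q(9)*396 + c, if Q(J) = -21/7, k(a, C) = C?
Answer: -513897/398 ≈ -1291.2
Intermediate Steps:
Q(J) = -3 (Q(J) = -21*⅐ = -3)
c = -41073/398 (c = -205/2 + 139/(-199) = -205*½ + 139*(-1/199) = -205/2 - 139/199 = -41073/398 ≈ -103.20)
Q(9)*396 + c = -3*396 - 41073/398 = -1188 - 41073/398 = -513897/398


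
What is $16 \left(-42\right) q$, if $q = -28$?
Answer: $18816$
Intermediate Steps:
$16 \left(-42\right) q = 16 \left(-42\right) \left(-28\right) = \left(-672\right) \left(-28\right) = 18816$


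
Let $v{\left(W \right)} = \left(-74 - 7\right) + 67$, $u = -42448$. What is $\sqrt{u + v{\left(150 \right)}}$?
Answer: $3 i \sqrt{4718} \approx 206.06 i$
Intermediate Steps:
$v{\left(W \right)} = -14$ ($v{\left(W \right)} = -81 + 67 = -14$)
$\sqrt{u + v{\left(150 \right)}} = \sqrt{-42448 - 14} = \sqrt{-42462} = 3 i \sqrt{4718}$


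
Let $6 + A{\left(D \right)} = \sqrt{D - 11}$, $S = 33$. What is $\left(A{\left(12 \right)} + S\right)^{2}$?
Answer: $784$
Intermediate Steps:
$A{\left(D \right)} = -6 + \sqrt{-11 + D}$ ($A{\left(D \right)} = -6 + \sqrt{D - 11} = -6 + \sqrt{-11 + D}$)
$\left(A{\left(12 \right)} + S\right)^{2} = \left(\left(-6 + \sqrt{-11 + 12}\right) + 33\right)^{2} = \left(\left(-6 + \sqrt{1}\right) + 33\right)^{2} = \left(\left(-6 + 1\right) + 33\right)^{2} = \left(-5 + 33\right)^{2} = 28^{2} = 784$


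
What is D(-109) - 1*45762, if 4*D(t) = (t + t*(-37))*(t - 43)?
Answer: -194874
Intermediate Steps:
D(t) = -9*t*(-43 + t) (D(t) = ((t + t*(-37))*(t - 43))/4 = ((t - 37*t)*(-43 + t))/4 = ((-36*t)*(-43 + t))/4 = (-36*t*(-43 + t))/4 = -9*t*(-43 + t))
D(-109) - 1*45762 = 9*(-109)*(43 - 1*(-109)) - 1*45762 = 9*(-109)*(43 + 109) - 45762 = 9*(-109)*152 - 45762 = -149112 - 45762 = -194874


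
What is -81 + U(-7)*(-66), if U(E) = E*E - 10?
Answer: -2655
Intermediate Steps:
U(E) = -10 + E² (U(E) = E² - 10 = -10 + E²)
-81 + U(-7)*(-66) = -81 + (-10 + (-7)²)*(-66) = -81 + (-10 + 49)*(-66) = -81 + 39*(-66) = -81 - 2574 = -2655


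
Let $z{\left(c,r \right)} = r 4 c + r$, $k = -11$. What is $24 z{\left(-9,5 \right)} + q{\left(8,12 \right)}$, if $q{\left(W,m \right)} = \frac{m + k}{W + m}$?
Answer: $- \frac{83999}{20} \approx -4200.0$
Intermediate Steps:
$q{\left(W,m \right)} = \frac{-11 + m}{W + m}$ ($q{\left(W,m \right)} = \frac{m - 11}{W + m} = \frac{-11 + m}{W + m}$)
$z{\left(c,r \right)} = r + 4 c r$ ($z{\left(c,r \right)} = 4 r c + r = 4 c r + r = r + 4 c r$)
$24 z{\left(-9,5 \right)} + q{\left(8,12 \right)} = 24 \cdot 5 \left(1 + 4 \left(-9\right)\right) + \frac{-11 + 12}{8 + 12} = 24 \cdot 5 \left(1 - 36\right) + \frac{1}{20} \cdot 1 = 24 \cdot 5 \left(-35\right) + \frac{1}{20} \cdot 1 = 24 \left(-175\right) + \frac{1}{20} = -4200 + \frac{1}{20} = - \frac{83999}{20}$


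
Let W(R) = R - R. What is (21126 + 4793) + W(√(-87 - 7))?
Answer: 25919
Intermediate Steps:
W(R) = 0
(21126 + 4793) + W(√(-87 - 7)) = (21126 + 4793) + 0 = 25919 + 0 = 25919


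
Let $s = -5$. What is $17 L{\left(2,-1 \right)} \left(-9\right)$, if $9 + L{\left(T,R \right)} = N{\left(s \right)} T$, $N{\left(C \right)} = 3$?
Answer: $459$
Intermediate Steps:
$L{\left(T,R \right)} = -9 + 3 T$
$17 L{\left(2,-1 \right)} \left(-9\right) = 17 \left(-9 + 3 \cdot 2\right) \left(-9\right) = 17 \left(-9 + 6\right) \left(-9\right) = 17 \left(-3\right) \left(-9\right) = \left(-51\right) \left(-9\right) = 459$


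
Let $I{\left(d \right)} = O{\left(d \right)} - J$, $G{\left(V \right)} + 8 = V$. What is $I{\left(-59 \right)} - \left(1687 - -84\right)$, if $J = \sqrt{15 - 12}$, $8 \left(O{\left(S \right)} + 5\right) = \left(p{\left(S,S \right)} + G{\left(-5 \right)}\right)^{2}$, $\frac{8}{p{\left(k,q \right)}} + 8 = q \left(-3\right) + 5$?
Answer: $- \frac{106270223}{60552} - \sqrt{3} \approx -1756.8$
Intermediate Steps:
$G{\left(V \right)} = -8 + V$
$p{\left(k,q \right)} = \frac{8}{-3 - 3 q}$ ($p{\left(k,q \right)} = \frac{8}{-8 + \left(q \left(-3\right) + 5\right)} = \frac{8}{-8 - \left(-5 + 3 q\right)} = \frac{8}{-3 - 3 q}$)
$O{\left(S \right)} = -5 + \frac{\left(-13 - \frac{8}{3 + 3 S}\right)^{2}}{8}$ ($O{\left(S \right)} = -5 + \frac{\left(- \frac{8}{3 + 3 S} - 13\right)^{2}}{8} = -5 + \frac{\left(-13 - \frac{8}{3 + 3 S}\right)^{2}}{8}$)
$J = \sqrt{3} \approx 1.732$
$I{\left(d \right)} = -5 - \sqrt{3} + \frac{\left(47 + 39 d\right)^{2}}{72 \left(1 + d\right)^{2}}$ ($I{\left(d \right)} = \left(-5 + \frac{\left(47 + 39 d\right)^{2}}{72 \left(1 + d\right)^{2}}\right) - \sqrt{3} = -5 - \sqrt{3} + \frac{\left(47 + 39 d\right)^{2}}{72 \left(1 + d\right)^{2}}$)
$I{\left(-59 \right)} - \left(1687 - -84\right) = \left(-5 - \sqrt{3} + \frac{\left(47 + 39 \left(-59\right)\right)^{2}}{72 \left(1 - 59\right)^{2}}\right) - \left(1687 - -84\right) = \left(-5 - \sqrt{3} + \frac{\left(47 - 2301\right)^{2}}{72 \cdot 3364}\right) - \left(1687 + 84\right) = \left(-5 - \sqrt{3} + \frac{1}{72} \cdot \frac{1}{3364} \left(-2254\right)^{2}\right) - 1771 = \left(-5 - \sqrt{3} + \frac{1}{72} \cdot \frac{1}{3364} \cdot 5080516\right) - 1771 = \left(-5 - \sqrt{3} + \frac{1270129}{60552}\right) - 1771 = \left(\frac{967369}{60552} - \sqrt{3}\right) - 1771 = - \frac{106270223}{60552} - \sqrt{3}$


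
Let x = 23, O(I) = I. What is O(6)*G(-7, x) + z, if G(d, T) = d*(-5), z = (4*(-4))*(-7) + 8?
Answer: 330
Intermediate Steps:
z = 120 (z = -16*(-7) + 8 = 112 + 8 = 120)
G(d, T) = -5*d
O(6)*G(-7, x) + z = 6*(-5*(-7)) + 120 = 6*35 + 120 = 210 + 120 = 330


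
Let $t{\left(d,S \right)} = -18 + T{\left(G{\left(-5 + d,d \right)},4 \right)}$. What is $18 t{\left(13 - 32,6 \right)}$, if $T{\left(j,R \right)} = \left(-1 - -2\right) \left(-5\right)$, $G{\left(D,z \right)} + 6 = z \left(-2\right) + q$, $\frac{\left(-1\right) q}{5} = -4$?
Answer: $-414$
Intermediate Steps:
$q = 20$ ($q = \left(-5\right) \left(-4\right) = 20$)
$G{\left(D,z \right)} = 14 - 2 z$ ($G{\left(D,z \right)} = -6 + \left(z \left(-2\right) + 20\right) = -6 - \left(-20 + 2 z\right) = 14 - 2 z$)
$T{\left(j,R \right)} = -5$ ($T{\left(j,R \right)} = \left(-1 + 2\right) \left(-5\right) = 1 \left(-5\right) = -5$)
$t{\left(d,S \right)} = -23$ ($t{\left(d,S \right)} = -18 - 5 = -23$)
$18 t{\left(13 - 32,6 \right)} = 18 \left(-23\right) = -414$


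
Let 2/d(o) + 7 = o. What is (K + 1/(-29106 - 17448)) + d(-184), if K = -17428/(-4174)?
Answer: 77288552183/18557215818 ≈ 4.1649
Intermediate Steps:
d(o) = 2/(-7 + o)
K = 8714/2087 (K = -17428*(-1/4174) = 8714/2087 ≈ 4.1754)
(K + 1/(-29106 - 17448)) + d(-184) = (8714/2087 + 1/(-29106 - 17448)) + 2/(-7 - 184) = (8714/2087 + 1/(-46554)) + 2/(-191) = (8714/2087 - 1/46554) + 2*(-1/191) = 405669469/97158198 - 2/191 = 77288552183/18557215818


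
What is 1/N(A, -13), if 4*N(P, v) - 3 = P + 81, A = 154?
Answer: 2/119 ≈ 0.016807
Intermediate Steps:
N(P, v) = 21 + P/4 (N(P, v) = 3/4 + (P + 81)/4 = 3/4 + (81 + P)/4 = 3/4 + (81/4 + P/4) = 21 + P/4)
1/N(A, -13) = 1/(21 + (1/4)*154) = 1/(21 + 77/2) = 1/(119/2) = 2/119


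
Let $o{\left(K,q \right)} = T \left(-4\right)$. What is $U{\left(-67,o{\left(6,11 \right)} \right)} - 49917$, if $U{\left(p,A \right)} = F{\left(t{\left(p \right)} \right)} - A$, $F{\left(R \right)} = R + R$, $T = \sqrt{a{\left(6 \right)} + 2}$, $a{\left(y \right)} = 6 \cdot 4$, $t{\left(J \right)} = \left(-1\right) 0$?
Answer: $-49917 + 4 \sqrt{26} \approx -49897.0$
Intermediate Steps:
$t{\left(J \right)} = 0$
$a{\left(y \right)} = 24$
$T = \sqrt{26}$ ($T = \sqrt{24 + 2} = \sqrt{26} \approx 5.099$)
$o{\left(K,q \right)} = - 4 \sqrt{26}$ ($o{\left(K,q \right)} = \sqrt{26} \left(-4\right) = - 4 \sqrt{26}$)
$F{\left(R \right)} = 2 R$
$U{\left(p,A \right)} = - A$ ($U{\left(p,A \right)} = 2 \cdot 0 - A = 0 - A = - A$)
$U{\left(-67,o{\left(6,11 \right)} \right)} - 49917 = - \left(-4\right) \sqrt{26} - 49917 = 4 \sqrt{26} - 49917 = -49917 + 4 \sqrt{26}$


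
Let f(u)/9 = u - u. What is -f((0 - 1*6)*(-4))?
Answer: 0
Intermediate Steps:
f(u) = 0 (f(u) = 9*(u - u) = 9*0 = 0)
-f((0 - 1*6)*(-4)) = -1*0 = 0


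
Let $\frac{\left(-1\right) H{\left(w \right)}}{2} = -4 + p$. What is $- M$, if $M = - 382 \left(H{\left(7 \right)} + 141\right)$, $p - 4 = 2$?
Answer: $52334$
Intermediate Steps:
$p = 6$ ($p = 4 + 2 = 6$)
$H{\left(w \right)} = -4$ ($H{\left(w \right)} = - 2 \left(-4 + 6\right) = \left(-2\right) 2 = -4$)
$M = -52334$ ($M = - 382 \left(-4 + 141\right) = \left(-382\right) 137 = -52334$)
$- M = \left(-1\right) \left(-52334\right) = 52334$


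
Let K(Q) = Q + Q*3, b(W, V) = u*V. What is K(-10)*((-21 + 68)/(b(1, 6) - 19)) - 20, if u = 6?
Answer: -2220/17 ≈ -130.59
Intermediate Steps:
b(W, V) = 6*V
K(Q) = 4*Q (K(Q) = Q + 3*Q = 4*Q)
K(-10)*((-21 + 68)/(b(1, 6) - 19)) - 20 = (4*(-10))*((-21 + 68)/(6*6 - 19)) - 20 = -1880/(36 - 19) - 20 = -1880/17 - 20 = -2220/17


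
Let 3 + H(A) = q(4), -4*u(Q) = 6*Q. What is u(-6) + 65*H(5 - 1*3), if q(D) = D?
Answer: 74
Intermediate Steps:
u(Q) = -3*Q/2
H(A) = 1 (H(A) = -3 + 4 = 1)
u(-6) + 65*H(5 - 1*3) = -3/2*(-6) + 65*1 = 9 + 65 = 74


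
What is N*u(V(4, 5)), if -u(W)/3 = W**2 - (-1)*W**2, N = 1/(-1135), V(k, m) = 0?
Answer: 0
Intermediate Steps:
N = -1/1135 ≈ -0.00088106
u(W) = -6*W**2 (u(W) = -3*(W**2 - (-1)*W**2) = -3*(W**2 + W**2) = -6*W**2)
N*u(V(4, 5)) = -(-6)*0**2/1135 = -(-6)*0/1135 = -1/1135*0 = 0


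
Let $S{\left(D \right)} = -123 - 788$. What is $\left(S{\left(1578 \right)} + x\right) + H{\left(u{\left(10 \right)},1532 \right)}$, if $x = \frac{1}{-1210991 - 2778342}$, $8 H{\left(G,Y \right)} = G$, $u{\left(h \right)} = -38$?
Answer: $- \frac{14612926783}{15957332} \approx -915.75$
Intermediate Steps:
$S{\left(D \right)} = -911$
$H{\left(G,Y \right)} = \frac{G}{8}$
$x = - \frac{1}{3989333}$ ($x = \frac{1}{-3989333} = - \frac{1}{3989333} \approx -2.5067 \cdot 10^{-7}$)
$\left(S{\left(1578 \right)} + x\right) + H{\left(u{\left(10 \right)},1532 \right)} = \left(-911 - \frac{1}{3989333}\right) + \frac{1}{8} \left(-38\right) = - \frac{3634282364}{3989333} - \frac{19}{4} = - \frac{14612926783}{15957332}$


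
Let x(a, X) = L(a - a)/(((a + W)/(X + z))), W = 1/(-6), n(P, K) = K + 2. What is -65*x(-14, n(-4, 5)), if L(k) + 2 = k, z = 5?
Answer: -1872/17 ≈ -110.12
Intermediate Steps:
L(k) = -2 + k
n(P, K) = 2 + K
W = -⅙ ≈ -0.16667
x(a, X) = -2*(5 + X)/(-⅙ + a) (x(a, X) = (-2 + (a - a))/(((a - ⅙)/(X + 5))) = (-2 + 0)/(((-⅙ + a)/(5 + X))) = -2*(5 + X)/(-⅙ + a))
-65*x(-14, n(-4, 5)) = -780*(-5 - (2 + 5))/(-1 + 6*(-14)) = -780*(-5 - 1*7)/(-1 - 84) = -780*(-5 - 7)/(-85) = -780*(-1)*(-12)/85 = -65*144/85 = -1872/17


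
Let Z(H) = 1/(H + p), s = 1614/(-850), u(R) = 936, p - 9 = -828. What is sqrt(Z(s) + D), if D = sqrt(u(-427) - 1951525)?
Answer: sqrt(-148274850 + 121718649924*I*sqrt(1950589))/348882 ≈ 26.426 + 26.426*I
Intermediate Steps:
p = -819 (p = 9 - 828 = -819)
s = -807/425 (s = 1614*(-1/850) = -807/425 ≈ -1.8988)
D = I*sqrt(1950589) (D = sqrt(936 - 1951525) = sqrt(-1950589) = I*sqrt(1950589) ≈ 1396.6*I)
Z(H) = 1/(-819 + H) (Z(H) = 1/(H - 819) = 1/(-819 + H))
sqrt(Z(s) + D) = sqrt(1/(-819 - 807/425) + I*sqrt(1950589)) = sqrt(1/(-348882/425) + I*sqrt(1950589)) = sqrt(-425/348882 + I*sqrt(1950589))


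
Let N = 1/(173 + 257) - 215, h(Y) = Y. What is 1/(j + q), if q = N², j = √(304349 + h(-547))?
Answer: 1580306574424900/73037704718949375201 - 34188010000*√303802/73037704718949375201 ≈ 2.1379e-5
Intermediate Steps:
N = -92449/430 (N = 1/430 - 215 = -92449/430 ≈ -215.00)
j = √303802 (j = √(304349 - 547) = √303802 ≈ 551.18)
q = 8546817601/184900 (q = (-92449/430)² = 8546817601/184900 ≈ 46224.)
1/(j + q) = 1/(√303802 + 8546817601/184900) = 1/(8546817601/184900 + √303802)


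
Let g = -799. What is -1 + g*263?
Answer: -210138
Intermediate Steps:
-1 + g*263 = -1 - 799*263 = -1 - 210137 = -210138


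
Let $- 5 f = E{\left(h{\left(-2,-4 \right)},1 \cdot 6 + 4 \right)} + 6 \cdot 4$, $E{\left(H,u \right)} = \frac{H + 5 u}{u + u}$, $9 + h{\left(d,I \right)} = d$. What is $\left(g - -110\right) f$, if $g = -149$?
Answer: $\frac{20241}{100} \approx 202.41$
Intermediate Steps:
$h{\left(d,I \right)} = -9 + d$
$E{\left(H,u \right)} = \frac{H + 5 u}{2 u}$
$f = - \frac{519}{100}$ ($f = - \frac{\frac{\left(-9 - 2\right) + 5 \left(1 \cdot 6 + 4\right)}{2 \left(1 \cdot 6 + 4\right)} + 6 \cdot 4}{5} = - \frac{\frac{-11 + 5 \left(6 + 4\right)}{2 \left(6 + 4\right)} + 24}{5} = - \frac{\frac{-11 + 5 \cdot 10}{2 \cdot 10} + 24}{5} = - \frac{\frac{1}{2} \cdot \frac{1}{10} \left(-11 + 50\right) + 24}{5} = - \frac{\frac{1}{2} \cdot \frac{1}{10} \cdot 39 + 24}{5} = - \frac{\frac{39}{20} + 24}{5} = \left(- \frac{1}{5}\right) \frac{519}{20} = - \frac{519}{100} \approx -5.19$)
$\left(g - -110\right) f = \left(-149 - -110\right) \left(- \frac{519}{100}\right) = \left(-149 + 110\right) \left(- \frac{519}{100}\right) = \left(-39\right) \left(- \frac{519}{100}\right) = \frac{20241}{100}$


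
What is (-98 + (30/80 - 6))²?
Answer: 687241/64 ≈ 10738.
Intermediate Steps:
(-98 + (30/80 - 6))² = (-98 + (30*(1/80) - 6))² = (-98 + (3/8 - 6))² = (-98 - 45/8)² = (-829/8)² = 687241/64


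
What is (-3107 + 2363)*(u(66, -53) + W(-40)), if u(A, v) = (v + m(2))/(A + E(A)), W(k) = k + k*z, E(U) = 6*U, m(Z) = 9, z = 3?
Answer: 833776/7 ≈ 1.1911e+5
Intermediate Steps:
W(k) = 4*k (W(k) = k + k*3 = k + 3*k = 4*k)
u(A, v) = (9 + v)/(7*A) (u(A, v) = (v + 9)/(A + 6*A) = (9 + v)/((7*A)) = (9 + v)*(1/(7*A)) = (9 + v)/(7*A))
(-3107 + 2363)*(u(66, -53) + W(-40)) = (-3107 + 2363)*((1/7)*(9 - 53)/66 + 4*(-40)) = -744*((1/7)*(1/66)*(-44) - 160) = -744*(-2/21 - 160) = -744*(-3362/21) = 833776/7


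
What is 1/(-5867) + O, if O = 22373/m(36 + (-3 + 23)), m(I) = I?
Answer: 131262335/328552 ≈ 399.52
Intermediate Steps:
O = 22373/56 (O = 22373/(36 + (-3 + 23)) = 22373/(36 + 20) = 22373/56 ≈ 399.52)
1/(-5867) + O = 1/(-5867) + 22373/56 = -1/5867 + 22373/56 = 131262335/328552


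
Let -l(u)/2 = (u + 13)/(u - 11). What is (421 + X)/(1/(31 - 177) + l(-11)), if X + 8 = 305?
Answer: 1153108/281 ≈ 4103.6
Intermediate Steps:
X = 297 (X = -8 + 305 = 297)
l(u) = -2*(13 + u)/(-11 + u) (l(u) = -2*(u + 13)/(u - 11) = -2*(13 + u)/(-11 + u))
(421 + X)/(1/(31 - 177) + l(-11)) = (421 + 297)/(1/(31 - 177) + 2*(-13 - 1*(-11))/(-11 - 11)) = 718/(1/(-146) + 2*(-13 + 11)/(-22)) = 718/(-1/146 + 2*(-1/22)*(-2)) = 718/(-1/146 + 2/11) = 718/(281/1606) = 718*(1606/281) = 1153108/281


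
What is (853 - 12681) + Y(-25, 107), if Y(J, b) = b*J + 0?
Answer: -14503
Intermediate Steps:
Y(J, b) = J*b (Y(J, b) = J*b + 0 = J*b)
(853 - 12681) + Y(-25, 107) = (853 - 12681) - 25*107 = -11828 - 2675 = -14503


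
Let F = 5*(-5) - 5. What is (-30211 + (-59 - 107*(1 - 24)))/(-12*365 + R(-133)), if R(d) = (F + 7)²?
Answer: 27809/3851 ≈ 7.2212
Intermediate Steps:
F = -30 (F = -25 - 5 = -30)
R(d) = 529 (R(d) = (-30 + 7)² = (-23)² = 529)
(-30211 + (-59 - 107*(1 - 24)))/(-12*365 + R(-133)) = (-30211 + (-59 - 107*(1 - 24)))/(-12*365 + 529) = (-30211 + (-59 - 107*(-23)))/(-4380 + 529) = (-30211 + (-59 + 2461))/(-3851) = (-30211 + 2402)*(-1/3851) = -27809*(-1/3851) = 27809/3851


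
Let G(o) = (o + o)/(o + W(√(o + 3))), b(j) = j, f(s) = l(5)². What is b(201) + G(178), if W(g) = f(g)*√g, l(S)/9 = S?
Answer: 201 + 356/(178 + 2025*181^(¼)) ≈ 201.05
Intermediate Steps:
l(S) = 9*S
f(s) = 2025 (f(s) = (9*5)² = 45² = 2025)
W(g) = 2025*√g
G(o) = 2*o/(o + 2025*(3 + o)^(¼)) (G(o) = (o + o)/(o + 2025*√(√(o + 3))) = (2*o)/(o + 2025*√(√(3 + o))) = (2*o)/(o + 2025*(3 + o)^(¼)) = 2*o/(o + 2025*(3 + o)^(¼)))
b(201) + G(178) = 201 + 2*178/(178 + 2025*(3 + 178)^(¼)) = 201 + 2*178/(178 + 2025*181^(¼)) = 201 + 356/(178 + 2025*181^(¼))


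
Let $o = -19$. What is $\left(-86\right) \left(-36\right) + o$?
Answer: $3077$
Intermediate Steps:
$\left(-86\right) \left(-36\right) + o = \left(-86\right) \left(-36\right) - 19 = 3096 - 19 = 3077$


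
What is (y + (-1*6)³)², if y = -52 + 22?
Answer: 60516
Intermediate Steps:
y = -30
(y + (-1*6)³)² = (-30 + (-1*6)³)² = (-30 + (-6)³)² = (-30 - 216)² = (-246)² = 60516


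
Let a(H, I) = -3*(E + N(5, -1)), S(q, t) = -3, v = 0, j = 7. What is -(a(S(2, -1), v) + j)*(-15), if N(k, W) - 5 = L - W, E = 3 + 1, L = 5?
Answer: -570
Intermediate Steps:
E = 4
N(k, W) = 10 - W (N(k, W) = 5 + (5 - W) = 10 - W)
a(H, I) = -45 (a(H, I) = -3*(4 + (10 - 1*(-1))) = -3*(4 + (10 + 1)) = -3*(4 + 11) = -3*15 = -45)
-(a(S(2, -1), v) + j)*(-15) = -(-45 + 7)*(-15) = -(-38)*(-15) = -1*570 = -570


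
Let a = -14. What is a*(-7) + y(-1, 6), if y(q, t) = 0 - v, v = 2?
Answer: 96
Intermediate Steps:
y(q, t) = -2 (y(q, t) = 0 - 1*2 = 0 - 2 = -2)
a*(-7) + y(-1, 6) = -14*(-7) - 2 = 98 - 2 = 96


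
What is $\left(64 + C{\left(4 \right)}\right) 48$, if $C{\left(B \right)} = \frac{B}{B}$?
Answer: $3120$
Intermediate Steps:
$C{\left(B \right)} = 1$
$\left(64 + C{\left(4 \right)}\right) 48 = \left(64 + 1\right) 48 = 65 \cdot 48 = 3120$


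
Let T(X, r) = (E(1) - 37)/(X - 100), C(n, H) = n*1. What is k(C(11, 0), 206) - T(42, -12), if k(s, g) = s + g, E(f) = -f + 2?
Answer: 6275/29 ≈ 216.38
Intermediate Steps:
E(f) = 2 - f
C(n, H) = n
k(s, g) = g + s
T(X, r) = -36/(-100 + X) (T(X, r) = ((2 - 1*1) - 37)/(X - 100) = ((2 - 1) - 37)/(-100 + X) = (1 - 37)/(-100 + X) = -36/(-100 + X))
k(C(11, 0), 206) - T(42, -12) = (206 + 11) - (-36)/(-100 + 42) = 217 - (-36)/(-58) = 217 - (-36)*(-1)/58 = 217 - 1*18/29 = 217 - 18/29 = 6275/29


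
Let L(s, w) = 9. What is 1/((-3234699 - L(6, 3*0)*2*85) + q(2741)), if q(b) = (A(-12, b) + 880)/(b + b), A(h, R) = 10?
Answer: -2741/8870503244 ≈ -3.0900e-7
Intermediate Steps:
q(b) = 445/b (q(b) = (10 + 880)/(b + b) = 890/((2*b)) = 890*(1/(2*b)) = 445/b)
1/((-3234699 - L(6, 3*0)*2*85) + q(2741)) = 1/((-3234699 - 9*2*85) + 445/2741) = 1/((-3234699 - 18*85) + 445*(1/2741)) = 1/((-3234699 - 1*1530) + 445/2741) = 1/((-3234699 - 1530) + 445/2741) = 1/(-3236229 + 445/2741) = 1/(-8870503244/2741) = -2741/8870503244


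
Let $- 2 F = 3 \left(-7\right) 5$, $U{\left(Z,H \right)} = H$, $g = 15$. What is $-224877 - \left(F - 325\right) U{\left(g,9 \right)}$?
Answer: $- \frac{444849}{2} \approx -2.2242 \cdot 10^{5}$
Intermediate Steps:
$F = \frac{105}{2}$ ($F = - \frac{3 \left(-7\right) 5}{2} = - \frac{\left(-21\right) 5}{2} = \left(- \frac{1}{2}\right) \left(-105\right) = \frac{105}{2} \approx 52.5$)
$-224877 - \left(F - 325\right) U{\left(g,9 \right)} = -224877 - \left(\frac{105}{2} - 325\right) 9 = -224877 - \left(- \frac{545}{2}\right) 9 = -224877 - - \frac{4905}{2} = -224877 + \frac{4905}{2} = - \frac{444849}{2}$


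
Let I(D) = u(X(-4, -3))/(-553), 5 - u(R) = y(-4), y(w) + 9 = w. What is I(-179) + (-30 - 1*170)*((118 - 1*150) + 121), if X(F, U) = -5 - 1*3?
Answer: -9843418/553 ≈ -17800.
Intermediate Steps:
y(w) = -9 + w
X(F, U) = -8 (X(F, U) = -5 - 3 = -8)
u(R) = 18 (u(R) = 5 - (-9 - 4) = 5 - 1*(-13) = 5 + 13 = 18)
I(D) = -18/553 (I(D) = 18/(-553) = 18*(-1/553) = -18/553)
I(-179) + (-30 - 1*170)*((118 - 1*150) + 121) = -18/553 + (-30 - 1*170)*((118 - 1*150) + 121) = -18/553 + (-30 - 170)*((118 - 150) + 121) = -18/553 - 200*(-32 + 121) = -18/553 - 200*89 = -18/553 - 17800 = -9843418/553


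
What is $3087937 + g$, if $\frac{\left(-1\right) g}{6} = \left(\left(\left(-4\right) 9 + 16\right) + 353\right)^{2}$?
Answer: $2422603$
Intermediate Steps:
$g = -665334$ ($g = - 6 \left(\left(\left(-4\right) 9 + 16\right) + 353\right)^{2} = - 6 \left(\left(-36 + 16\right) + 353\right)^{2} = - 6 \left(-20 + 353\right)^{2} = - 6 \cdot 333^{2} = \left(-6\right) 110889 = -665334$)
$3087937 + g = 3087937 - 665334 = 2422603$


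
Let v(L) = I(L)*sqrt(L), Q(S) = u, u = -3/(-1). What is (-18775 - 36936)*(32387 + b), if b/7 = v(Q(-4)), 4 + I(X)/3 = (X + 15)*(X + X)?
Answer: -1804312157 - 121672824*sqrt(3) ≈ -2.0151e+9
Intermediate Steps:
I(X) = -12 + 6*X*(15 + X) (I(X) = -12 + 3*((X + 15)*(X + X)) = -12 + 3*((15 + X)*(2*X)) = -12 + 3*(2*X*(15 + X)) = -12 + 6*X*(15 + X))
u = 3 (u = -3*(-1) = 3)
Q(S) = 3
v(L) = sqrt(L)*(-12 + 6*L**2 + 90*L) (v(L) = (-12 + 6*L**2 + 90*L)*sqrt(L) = sqrt(L)*(-12 + 6*L**2 + 90*L))
b = 2184*sqrt(3) (b = 7*(6*sqrt(3)*(-2 + 3**2 + 15*3)) = 7*(6*sqrt(3)*(-2 + 9 + 45)) = 7*(6*sqrt(3)*52) = 7*(312*sqrt(3)) = 2184*sqrt(3) ≈ 3782.8)
(-18775 - 36936)*(32387 + b) = (-18775 - 36936)*(32387 + 2184*sqrt(3)) = -55711*(32387 + 2184*sqrt(3)) = -1804312157 - 121672824*sqrt(3)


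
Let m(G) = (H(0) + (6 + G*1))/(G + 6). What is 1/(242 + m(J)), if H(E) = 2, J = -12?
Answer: 3/728 ≈ 0.0041209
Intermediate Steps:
m(G) = (8 + G)/(6 + G) (m(G) = (2 + (6 + G*1))/(G + 6) = (2 + (6 + G))/(6 + G) = (8 + G)/(6 + G))
1/(242 + m(J)) = 1/(242 + (8 - 12)/(6 - 12)) = 1/(242 - 4/(-6)) = 1/(242 - 1/6*(-4)) = 1/(242 + 2/3) = 1/(728/3) = 3/728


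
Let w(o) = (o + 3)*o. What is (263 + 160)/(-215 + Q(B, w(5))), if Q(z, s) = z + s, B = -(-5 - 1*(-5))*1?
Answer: -423/175 ≈ -2.4171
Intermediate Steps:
B = 0 (B = -(-5 + 5)*1 = -1*0*1 = 0*1 = 0)
w(o) = o*(3 + o) (w(o) = (3 + o)*o = o*(3 + o))
Q(z, s) = s + z
(263 + 160)/(-215 + Q(B, w(5))) = (263 + 160)/(-215 + (5*(3 + 5) + 0)) = 423/(-215 + (5*8 + 0)) = 423/(-215 + (40 + 0)) = 423/(-215 + 40) = 423/(-175) = 423*(-1/175) = -423/175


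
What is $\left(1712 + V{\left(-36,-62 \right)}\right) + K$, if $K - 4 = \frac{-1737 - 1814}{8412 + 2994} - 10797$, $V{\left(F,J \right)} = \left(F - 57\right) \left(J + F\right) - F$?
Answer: $\frac{783463}{11406} \approx 68.689$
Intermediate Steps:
$V{\left(F,J \right)} = - F + \left(-57 + F\right) \left(F + J\right)$ ($V{\left(F,J \right)} = \left(-57 + F\right) \left(F + J\right) - F = - F + \left(-57 + F\right) \left(F + J\right)$)
$K = - \frac{123108509}{11406}$ ($K = 4 - \left(10797 - \frac{-1737 - 1814}{8412 + 2994}\right) = 4 - \left(10797 + \frac{3551}{11406}\right) = 4 - \frac{123154133}{11406} = - \frac{123108509}{11406} \approx -10793.0$)
$\left(1712 + V{\left(-36,-62 \right)}\right) + K = \left(1712 - \left(-7854 - 1296\right)\right) - \frac{123108509}{11406} = \left(1712 + \left(1296 + 2088 + 3534 + 2232\right)\right) - \frac{123108509}{11406} = \left(1712 + 9150\right) - \frac{123108509}{11406} = 10862 - \frac{123108509}{11406} = \frac{783463}{11406}$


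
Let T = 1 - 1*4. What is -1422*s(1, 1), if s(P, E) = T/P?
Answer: 4266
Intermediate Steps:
T = -3 (T = 1 - 4 = -3)
s(P, E) = -3/P
-1422*s(1, 1) = -(-4266)/1 = -(-4266) = -1422*(-3) = 4266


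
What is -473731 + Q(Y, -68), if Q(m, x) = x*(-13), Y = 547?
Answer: -472847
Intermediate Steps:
Q(m, x) = -13*x
-473731 + Q(Y, -68) = -473731 - 13*(-68) = -473731 + 884 = -472847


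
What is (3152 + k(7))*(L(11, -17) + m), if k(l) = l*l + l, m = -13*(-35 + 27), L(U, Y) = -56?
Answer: 153984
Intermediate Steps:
m = 104 (m = -13*(-8) = 104)
k(l) = l + l² (k(l) = l² + l = l + l²)
(3152 + k(7))*(L(11, -17) + m) = (3152 + 7*(1 + 7))*(-56 + 104) = (3152 + 7*8)*48 = (3152 + 56)*48 = 3208*48 = 153984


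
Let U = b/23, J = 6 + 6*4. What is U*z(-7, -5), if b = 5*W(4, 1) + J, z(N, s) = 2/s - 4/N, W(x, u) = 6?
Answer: 72/161 ≈ 0.44721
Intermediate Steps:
J = 30 (J = 6 + 24 = 30)
z(N, s) = -4/N + 2/s
b = 60 (b = 5*6 + 30 = 30 + 30 = 60)
U = 60/23 ≈ 2.6087
U*z(-7, -5) = 60*(-4/(-7) + 2/(-5))/23 = 60*(-4*(-⅐) + 2*(-⅕))/23 = 60*(4/7 - ⅖)/23 = (60/23)*(6/35) = 72/161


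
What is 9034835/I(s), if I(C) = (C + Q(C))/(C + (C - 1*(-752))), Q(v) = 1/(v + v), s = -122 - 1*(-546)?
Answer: 12258464128000/359553 ≈ 3.4094e+7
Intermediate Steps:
s = 424 (s = -122 + 546 = 424)
Q(v) = 1/(2*v)
I(C) = (C + 1/(2*C))/(752 + 2*C) (I(C) = (C + 1/(2*C))/(C + (C - 1*(-752))) = (C + 1/(2*C))/(C + (C + 752)) = (C + 1/(2*C))/(C + (752 + C)) = (C + 1/(2*C))/(752 + 2*C))
9034835/I(s) = 9034835/(((1/4)*(1 + 2*424**2)/(424*(376 + 424)))) = 9034835/(((1/4)*(1/424)*(1 + 2*179776)/800)) = 9034835/(((1/4)*(1/424)*(1/800)*(1 + 359552))) = 9034835/(((1/4)*(1/424)*(1/800)*359553)) = 9034835/(359553/1356800) = 9034835*(1356800/359553) = 12258464128000/359553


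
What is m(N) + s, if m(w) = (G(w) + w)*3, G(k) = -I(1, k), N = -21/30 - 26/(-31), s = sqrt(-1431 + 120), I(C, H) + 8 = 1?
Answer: 6639/310 + I*sqrt(1311) ≈ 21.416 + 36.208*I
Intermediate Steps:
I(C, H) = -7 (I(C, H) = -8 + 1 = -7)
s = I*sqrt(1311) (s = sqrt(-1311) = I*sqrt(1311) ≈ 36.208*I)
N = 43/310 (N = -21*1/30 - 26*(-1/31) = -7/10 + 26/31 = 43/310 ≈ 0.13871)
G(k) = 7 (G(k) = -1*(-7) = 7)
m(w) = 21 + 3*w (m(w) = (7 + w)*3 = 21 + 3*w)
m(N) + s = (21 + 3*(43/310)) + I*sqrt(1311) = (21 + 129/310) + I*sqrt(1311) = 6639/310 + I*sqrt(1311)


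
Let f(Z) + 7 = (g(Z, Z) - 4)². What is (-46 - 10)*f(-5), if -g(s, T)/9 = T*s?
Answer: -2936304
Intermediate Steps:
g(s, T) = -9*T*s
f(Z) = -7 + (-4 - 9*Z²)² (f(Z) = -7 + (-9*Z*Z - 4)² = -7 + (-9*Z² - 4)² = -7 + (-4 - 9*Z²)²)
(-46 - 10)*f(-5) = (-46 - 10)*(-7 + (4 + 9*(-5)²)²) = -56*(-7 + (4 + 9*25)²) = -56*(-7 + (4 + 225)²) = -56*(-7 + 229²) = -56*(-7 + 52441) = -56*52434 = -2936304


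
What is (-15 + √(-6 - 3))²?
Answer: 216 - 90*I ≈ 216.0 - 90.0*I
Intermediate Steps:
(-15 + √(-6 - 3))² = (-15 + √(-9))² = (-15 + 3*I)²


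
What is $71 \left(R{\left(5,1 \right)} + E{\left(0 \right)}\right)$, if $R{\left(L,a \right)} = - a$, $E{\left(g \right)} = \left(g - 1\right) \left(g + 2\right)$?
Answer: $-213$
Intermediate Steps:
$E{\left(g \right)} = \left(-1 + g\right) \left(2 + g\right)$
$71 \left(R{\left(5,1 \right)} + E{\left(0 \right)}\right) = 71 \left(\left(-1\right) 1 + \left(-2 + 0 + 0^{2}\right)\right) = 71 \left(-1 + \left(-2 + 0 + 0\right)\right) = 71 \left(-1 - 2\right) = 71 \left(-3\right) = -213$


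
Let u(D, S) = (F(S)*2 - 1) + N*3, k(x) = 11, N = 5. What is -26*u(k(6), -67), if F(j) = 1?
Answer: -416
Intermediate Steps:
u(D, S) = 16 (u(D, S) = (1*2 - 1) + 5*3 = (2 - 1) + 15 = 1 + 15 = 16)
-26*u(k(6), -67) = -26*16 = -416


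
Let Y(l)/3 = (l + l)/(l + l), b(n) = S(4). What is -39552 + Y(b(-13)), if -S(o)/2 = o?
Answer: -39549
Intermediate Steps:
S(o) = -2*o
b(n) = -8 (b(n) = -2*4 = -8)
Y(l) = 3 (Y(l) = 3*((l + l)/(l + l)) = 3*((2*l)/((2*l))) = 3*((2*l)*(1/(2*l))) = 3*1 = 3)
-39552 + Y(b(-13)) = -39552 + 3 = -39549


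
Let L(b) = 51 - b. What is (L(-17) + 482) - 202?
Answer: 348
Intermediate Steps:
(L(-17) + 482) - 202 = ((51 - 1*(-17)) + 482) - 202 = ((51 + 17) + 482) - 202 = (68 + 482) - 202 = 550 - 202 = 348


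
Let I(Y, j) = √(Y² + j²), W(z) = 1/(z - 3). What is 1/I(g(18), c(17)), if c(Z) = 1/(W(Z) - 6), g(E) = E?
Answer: 83*√558058/1116116 ≈ 0.055553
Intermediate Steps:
W(z) = 1/(-3 + z)
c(Z) = 1/(-6 + 1/(-3 + Z)) (c(Z) = 1/(1/(-3 + Z) - 6) = 1/(-6 + 1/(-3 + Z)))
1/I(g(18), c(17)) = 1/(√(18² + ((3 - 1*17)/(-19 + 6*17))²)) = 1/(√(324 + ((3 - 17)/(-19 + 102))²)) = 1/(√(324 + (-14/83)²)) = 1/(√(324 + 196/6889)) = 1/(√(2232232/6889)) = 1/(2*√558058/83) = 83*√558058/1116116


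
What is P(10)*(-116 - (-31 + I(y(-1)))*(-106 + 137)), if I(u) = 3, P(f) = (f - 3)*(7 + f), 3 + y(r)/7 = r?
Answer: 89488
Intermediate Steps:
y(r) = -21 + 7*r
P(f) = (-3 + f)*(7 + f)
P(10)*(-116 - (-31 + I(y(-1)))*(-106 + 137)) = (-21 + 10**2 + 4*10)*(-116 - (-31 + 3)*(-106 + 137)) = (-21 + 100 + 40)*(-116 - (-28)*31) = 119*(-116 - 1*(-868)) = 119*(-116 + 868) = 119*752 = 89488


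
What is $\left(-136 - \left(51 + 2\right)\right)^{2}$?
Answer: $35721$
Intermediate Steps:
$\left(-136 - \left(51 + 2\right)\right)^{2} = \left(-136 - 53\right)^{2} = \left(-189\right)^{2} = 35721$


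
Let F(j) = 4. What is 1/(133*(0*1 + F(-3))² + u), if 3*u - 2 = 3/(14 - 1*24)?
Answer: 30/63857 ≈ 0.00046980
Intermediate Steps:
u = 17/30 (u = ⅔ + (3/(14 - 1*24))/3 = ⅔ + (3/(14 - 24))/3 = ⅔ + (3/(-10))/3 = ⅔ + (3*(-⅒))/3 = ⅔ + (⅓)*(-3/10) = ⅔ - ⅒ = 17/30 ≈ 0.56667)
1/(133*(0*1 + F(-3))² + u) = 1/(133*(0*1 + 4)² + 17/30) = 1/(133*(0 + 4)² + 17/30) = 1/(133*4² + 17/30) = 1/(133*16 + 17/30) = 1/(2128 + 17/30) = 1/(63857/30) = 30/63857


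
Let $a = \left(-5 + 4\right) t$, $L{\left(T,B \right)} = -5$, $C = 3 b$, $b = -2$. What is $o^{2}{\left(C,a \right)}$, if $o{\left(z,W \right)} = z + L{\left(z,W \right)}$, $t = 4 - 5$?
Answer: $121$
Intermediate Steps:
$C = -6$ ($C = 3 \left(-2\right) = -6$)
$t = -1$ ($t = 4 - 5 = -1$)
$a = 1$ ($a = \left(-5 + 4\right) \left(-1\right) = \left(-1\right) \left(-1\right) = 1$)
$o{\left(z,W \right)} = -5 + z$ ($o{\left(z,W \right)} = z - 5 = -5 + z$)
$o^{2}{\left(C,a \right)} = \left(-5 - 6\right)^{2} = \left(-11\right)^{2} = 121$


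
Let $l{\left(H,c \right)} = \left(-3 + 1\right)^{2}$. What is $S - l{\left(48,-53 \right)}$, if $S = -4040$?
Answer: $-4044$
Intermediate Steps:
$l{\left(H,c \right)} = 4$ ($l{\left(H,c \right)} = \left(-2\right)^{2} = 4$)
$S - l{\left(48,-53 \right)} = -4040 - 4 = -4044$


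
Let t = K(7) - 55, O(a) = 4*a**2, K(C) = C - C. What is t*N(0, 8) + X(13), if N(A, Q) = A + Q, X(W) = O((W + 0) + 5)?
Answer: 856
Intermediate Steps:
K(C) = 0
t = -55 (t = 0 - 55 = -55)
X(W) = 4*(5 + W)**2 (X(W) = 4*((W + 0) + 5)**2 = 4*(W + 5)**2 = 4*(5 + W)**2)
t*N(0, 8) + X(13) = -55*(0 + 8) + 4*(5 + 13)**2 = -55*8 + 4*18**2 = -440 + 4*324 = -440 + 1296 = 856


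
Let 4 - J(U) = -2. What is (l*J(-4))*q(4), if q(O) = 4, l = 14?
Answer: 336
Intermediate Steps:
J(U) = 6 (J(U) = 4 - 1*(-2) = 4 + 2 = 6)
(l*J(-4))*q(4) = (14*6)*4 = 84*4 = 336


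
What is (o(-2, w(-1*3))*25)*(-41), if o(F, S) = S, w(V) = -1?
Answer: 1025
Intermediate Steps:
(o(-2, w(-1*3))*25)*(-41) = -1*25*(-41) = -25*(-41) = 1025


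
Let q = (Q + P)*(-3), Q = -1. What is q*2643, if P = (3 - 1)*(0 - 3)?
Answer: 55503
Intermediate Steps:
P = -6 (P = 2*(-3) = -6)
q = 21 (q = (-1 - 6)*(-3) = -7*(-3) = 21)
q*2643 = 21*2643 = 55503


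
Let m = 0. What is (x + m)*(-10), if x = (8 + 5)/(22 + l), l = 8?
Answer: -13/3 ≈ -4.3333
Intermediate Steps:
x = 13/30 (x = (8 + 5)/(22 + 8) = 13/30 ≈ 0.43333)
(x + m)*(-10) = (13/30 + 0)*(-10) = (13/30)*(-10) = -13/3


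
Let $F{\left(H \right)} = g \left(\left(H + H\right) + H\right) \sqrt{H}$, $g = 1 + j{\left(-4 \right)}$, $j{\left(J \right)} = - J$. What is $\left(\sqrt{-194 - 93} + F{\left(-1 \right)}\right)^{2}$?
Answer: $-512 + 30 \sqrt{287} \approx -3.7678$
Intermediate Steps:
$g = 5$ ($g = 1 - -4 = 1 + 4 = 5$)
$F{\left(H \right)} = 15 H^{\frac{3}{2}}$ ($F{\left(H \right)} = 5 \left(\left(H + H\right) + H\right) \sqrt{H} = 5 \left(2 H + H\right) \sqrt{H} = 5 \cdot 3 H \sqrt{H} = 15 H \sqrt{H} = 15 H^{\frac{3}{2}}$)
$\left(\sqrt{-194 - 93} + F{\left(-1 \right)}\right)^{2} = \left(\sqrt{-194 - 93} + 15 \left(-1\right)^{\frac{3}{2}}\right)^{2} = \left(\sqrt{-287} + 15 \left(- i\right)\right)^{2} = \left(i \sqrt{287} - 15 i\right)^{2} = \left(- 15 i + i \sqrt{287}\right)^{2}$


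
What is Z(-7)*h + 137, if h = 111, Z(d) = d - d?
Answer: 137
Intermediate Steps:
Z(d) = 0
Z(-7)*h + 137 = 0*111 + 137 = 0 + 137 = 137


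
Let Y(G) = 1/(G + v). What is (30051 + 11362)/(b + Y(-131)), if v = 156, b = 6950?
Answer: 1035325/173751 ≈ 5.9587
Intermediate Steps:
Y(G) = 1/(156 + G) (Y(G) = 1/(G + 156) = 1/(156 + G))
(30051 + 11362)/(b + Y(-131)) = (30051 + 11362)/(6950 + 1/(156 - 131)) = 41413/(6950 + 1/25) = 41413/(173751/25) = 41413*(25/173751) = 1035325/173751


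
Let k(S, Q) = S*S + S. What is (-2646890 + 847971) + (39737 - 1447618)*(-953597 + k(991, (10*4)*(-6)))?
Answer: -41499091394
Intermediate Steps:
k(S, Q) = S + S² (k(S, Q) = S² + S = S + S²)
(-2646890 + 847971) + (39737 - 1447618)*(-953597 + k(991, (10*4)*(-6))) = (-2646890 + 847971) + (39737 - 1447618)*(-953597 + 991*(1 + 991)) = -1798919 - 1407881*(-953597 + 991*992) = -1798919 - 1407881*(-953597 + 983072) = -1798919 - 1407881*29475 = -1798919 - 41497292475 = -41499091394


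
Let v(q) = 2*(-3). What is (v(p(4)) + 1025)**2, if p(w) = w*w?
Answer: 1038361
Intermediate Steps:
p(w) = w**2
v(q) = -6
(v(p(4)) + 1025)**2 = (-6 + 1025)**2 = 1019**2 = 1038361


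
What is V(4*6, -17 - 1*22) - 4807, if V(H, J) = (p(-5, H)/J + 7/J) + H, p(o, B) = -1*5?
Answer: -186539/39 ≈ -4783.1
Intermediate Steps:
p(o, B) = -5
V(H, J) = H + 2/J (V(H, J) = (-5/J + 7/J) + H = 2/J + H = H + 2/J)
V(4*6, -17 - 1*22) - 4807 = (4*6 + 2/(-17 - 1*22)) - 4807 = (24 + 2/(-17 - 22)) - 4807 = (24 + 2/(-39)) - 4807 = (24 + 2*(-1/39)) - 4807 = (24 - 2/39) - 4807 = 934/39 - 4807 = -186539/39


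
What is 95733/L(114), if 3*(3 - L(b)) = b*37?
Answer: -95733/1403 ≈ -68.234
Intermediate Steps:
L(b) = 3 - 37*b/3 (L(b) = 3 - b*37/3 = 3 - 37*b/3)
95733/L(114) = 95733/(3 - 37/3*114) = 95733/(3 - 1406) = 95733/(-1403) = 95733*(-1/1403) = -95733/1403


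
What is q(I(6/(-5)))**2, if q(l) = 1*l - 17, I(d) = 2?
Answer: 225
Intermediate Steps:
q(l) = -17 + l (q(l) = l - 17 = -17 + l)
q(I(6/(-5)))**2 = (-17 + 2)**2 = (-15)**2 = 225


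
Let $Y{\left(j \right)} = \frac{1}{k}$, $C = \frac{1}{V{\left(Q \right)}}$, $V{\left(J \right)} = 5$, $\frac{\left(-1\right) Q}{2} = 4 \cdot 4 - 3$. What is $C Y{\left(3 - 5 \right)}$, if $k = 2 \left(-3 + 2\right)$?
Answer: $- \frac{1}{10} \approx -0.1$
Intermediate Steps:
$Q = -26$ ($Q = - 2 \left(4 \cdot 4 - 3\right) = - 2 \left(16 - 3\right) = \left(-2\right) 13 = -26$)
$C = \frac{1}{5} \approx 0.2$
$k = -2$ ($k = 2 \left(-1\right) = -2$)
$Y{\left(j \right)} = - \frac{1}{2}$ ($Y{\left(j \right)} = \frac{1}{-2} = - \frac{1}{2}$)
$C Y{\left(3 - 5 \right)} = \frac{1}{5} \left(- \frac{1}{2}\right) = - \frac{1}{10}$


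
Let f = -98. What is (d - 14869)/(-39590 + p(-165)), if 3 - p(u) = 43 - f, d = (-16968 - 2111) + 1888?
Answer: 8015/9932 ≈ 0.80699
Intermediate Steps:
d = -17191 (d = -19079 + 1888 = -17191)
p(u) = -138 (p(u) = 3 - (43 - 1*(-98)) = 3 - (43 + 98) = 3 - 1*141 = 3 - 141 = -138)
(d - 14869)/(-39590 + p(-165)) = (-17191 - 14869)/(-39590 - 138) = -32060/(-39728) = -32060*(-1/39728) = 8015/9932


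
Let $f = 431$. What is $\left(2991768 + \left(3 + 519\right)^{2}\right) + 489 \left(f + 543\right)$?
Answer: $3740538$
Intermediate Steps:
$\left(2991768 + \left(3 + 519\right)^{2}\right) + 489 \left(f + 543\right) = \left(2991768 + \left(3 + 519\right)^{2}\right) + 489 \left(431 + 543\right) = \left(2991768 + 522^{2}\right) + 489 \cdot 974 = \left(2991768 + 272484\right) + 476286 = 3264252 + 476286 = 3740538$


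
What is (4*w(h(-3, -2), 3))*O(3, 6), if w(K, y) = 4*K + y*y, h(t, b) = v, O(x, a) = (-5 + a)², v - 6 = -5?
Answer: 52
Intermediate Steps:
v = 1 (v = 6 - 5 = 1)
h(t, b) = 1
w(K, y) = y² + 4*K (w(K, y) = 4*K + y² = y² + 4*K)
(4*w(h(-3, -2), 3))*O(3, 6) = (4*(3² + 4*1))*(-5 + 6)² = (4*(9 + 4))*1² = (4*13)*1 = 52*1 = 52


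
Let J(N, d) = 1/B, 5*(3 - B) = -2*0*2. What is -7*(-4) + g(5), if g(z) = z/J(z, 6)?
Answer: 43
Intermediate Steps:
B = 3 (B = 3 - (-2*0)*2/5 = 3 - 0*2 = 3 - ⅕*0 = 3 + 0 = 3)
J(N, d) = ⅓ (J(N, d) = 1/3 = ⅓)
g(z) = 3*z (g(z) = z/(⅓) = z*3 = 3*z)
-7*(-4) + g(5) = -7*(-4) + 3*5 = 28 + 15 = 43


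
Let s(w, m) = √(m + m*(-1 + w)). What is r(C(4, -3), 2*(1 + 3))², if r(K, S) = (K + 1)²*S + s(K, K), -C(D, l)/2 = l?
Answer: 158404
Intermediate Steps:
C(D, l) = -2*l
r(K, S) = √(K²) + S*(1 + K)² (r(K, S) = (K + 1)²*S + √(K*K) = (1 + K)²*S + √(K²) = S*(1 + K)² + √(K²) = √(K²) + S*(1 + K)²)
r(C(4, -3), 2*(1 + 3))² = (√((-2*(-3))²) + (2*(1 + 3))*(1 - 2*(-3))²)² = (√(6²) + (2*4)*(1 + 6)²)² = (√36 + 8*7²)² = (6 + 8*49)² = (6 + 392)² = 398² = 158404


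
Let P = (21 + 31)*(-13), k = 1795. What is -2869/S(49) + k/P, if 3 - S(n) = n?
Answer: 928437/15548 ≈ 59.714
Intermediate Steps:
S(n) = 3 - n
P = -676 (P = 52*(-13) = -676)
-2869/S(49) + k/P = -2869/(3 - 1*49) + 1795/(-676) = -2869/(3 - 49) + 1795*(-1/676) = -2869/(-46) - 1795/676 = -2869*(-1/46) - 1795/676 = 2869/46 - 1795/676 = 928437/15548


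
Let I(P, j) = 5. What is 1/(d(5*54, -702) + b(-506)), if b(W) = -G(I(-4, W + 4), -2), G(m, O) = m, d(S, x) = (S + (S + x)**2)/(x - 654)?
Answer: -226/32279 ≈ -0.0070015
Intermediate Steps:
d(S, x) = (S + (S + x)**2)/(-654 + x)
b(W) = -5 (b(W) = -1*5 = -5)
1/(d(5*54, -702) + b(-506)) = 1/((5*54 + (5*54 - 702)**2)/(-654 - 702) - 5) = 1/((270 + (270 - 702)**2)/(-1356) - 5) = 1/(-(270 + (-432)**2)/1356 - 5) = 1/(-(270 + 186624)/1356 - 5) = 1/(-1/1356*186894 - 5) = 1/(-31149/226 - 5) = 1/(-32279/226) = -226/32279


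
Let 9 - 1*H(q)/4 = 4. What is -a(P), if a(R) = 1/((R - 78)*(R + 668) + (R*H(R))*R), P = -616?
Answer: -1/7553032 ≈ -1.3240e-7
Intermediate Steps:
H(q) = 20 (H(q) = 36 - 4*4 = 36 - 16 = 20)
a(R) = 1/(20*R² + (-78 + R)*(668 + R)) (a(R) = 1/((R - 78)*(R + 668) + (R*20)*R) = 1/((-78 + R)*(668 + R) + (20*R)*R) = 1/((-78 + R)*(668 + R) + 20*R²) = 1/(20*R² + (-78 + R)*(668 + R)))
-a(P) = -1/(-52104 + 21*(-616)² + 590*(-616)) = -1/(-52104 + 21*379456 - 363440) = -1/(-52104 + 7968576 - 363440) = -1/7553032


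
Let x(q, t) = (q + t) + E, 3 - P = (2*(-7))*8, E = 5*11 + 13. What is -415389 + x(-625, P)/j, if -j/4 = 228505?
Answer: -189836926669/457010 ≈ -4.1539e+5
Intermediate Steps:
j = -914020 (j = -4*228505 = -914020)
E = 68 (E = 55 + 13 = 68)
P = 115 (P = 3 - 2*(-7)*8 = 3 - (-14)*8 = 3 - 1*(-112) = 3 + 112 = 115)
x(q, t) = 68 + q + t (x(q, t) = (q + t) + 68 = 68 + q + t)
-415389 + x(-625, P)/j = -415389 + (68 - 625 + 115)/(-914020) = -415389 - 442*(-1/914020) = -415389 + 221/457010 = -189836926669/457010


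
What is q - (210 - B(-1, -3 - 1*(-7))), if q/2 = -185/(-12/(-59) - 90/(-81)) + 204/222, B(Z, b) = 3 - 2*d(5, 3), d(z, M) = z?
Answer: -6413084/12913 ≈ -496.64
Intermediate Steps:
B(Z, b) = -7 (B(Z, b) = 3 - 2*5 = 3 - 10 = -7)
q = -3610963/12913 (q = 2*(-185/(-12/(-59) - 90/(-81)) + 204/222) = 2*(-185/(-12*(-1/59) - 90*(-1/81)) + 204*(1/222)) = 2*(-185/(12/59 + 10/9) + 34/37) = 2*(-185/698/531 + 34/37) = 2*(-185*531/698 + 34/37) = 2*(-98235/698 + 34/37) = 2*(-3610963/25826) = -3610963/12913 ≈ -279.64)
q - (210 - B(-1, -3 - 1*(-7))) = -3610963/12913 - (210 - 1*(-7)) = -3610963/12913 - (210 + 7) = -3610963/12913 - 1*217 = -3610963/12913 - 217 = -6413084/12913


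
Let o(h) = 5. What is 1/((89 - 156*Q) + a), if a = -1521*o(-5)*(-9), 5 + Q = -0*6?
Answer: 1/69314 ≈ 1.4427e-5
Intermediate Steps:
Q = -5 (Q = -5 - 0*6 = -5 - 8*0 = -5 + 0 = -5)
a = 68445 (a = -7605*(-9) = -1521*(-45) = 68445)
1/((89 - 156*Q) + a) = 1/((89 - 156*(-5)) + 68445) = 1/((89 + 780) + 68445) = 1/(869 + 68445) = 1/69314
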